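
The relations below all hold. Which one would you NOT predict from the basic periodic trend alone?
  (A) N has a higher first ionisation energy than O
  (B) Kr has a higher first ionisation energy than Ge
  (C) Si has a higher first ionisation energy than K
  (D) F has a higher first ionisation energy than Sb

(A)

The general trend: first ionisation energy increases across a period and decreases down a group.
(A) N (period 2, group 15) vs O (period 2, group 16): the stated order contradicts the simple trend.
(B) Kr (period 4, group 18) vs Ge (period 4, group 14): the stated order agrees with the simple trend.
(C) Si (period 3, group 14) vs K (period 4, group 1): the stated order agrees with the simple trend.
(D) F (period 2, group 17) vs Sb (period 5, group 15): the stated order agrees with the simple trend.
The exception is (A): pairing an electron in O's 2p⁴ costs repulsion energy, so O ionizes more easily than half-filled N (2p³).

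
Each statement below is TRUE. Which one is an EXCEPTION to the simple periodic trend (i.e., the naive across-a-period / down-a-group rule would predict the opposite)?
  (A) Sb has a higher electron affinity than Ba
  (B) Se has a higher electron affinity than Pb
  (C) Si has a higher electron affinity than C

The general trend: electron affinity increases across a period and decreases down a group.
(A) Sb (period 5, group 15) vs Ba (period 6, group 2): the stated order agrees with the simple trend.
(B) Se (period 4, group 16) vs Pb (period 6, group 14): the stated order agrees with the simple trend.
(C) Si (period 3, group 14) vs C (period 2, group 14): the stated order contradicts the simple trend.
The exception is (C): Si's larger, more diffuse 3p orbitals accept an added electron slightly more readily than C's compact 2p.

(C)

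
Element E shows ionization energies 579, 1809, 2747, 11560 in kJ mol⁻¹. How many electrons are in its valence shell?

Look for the largest jump between consecutive ionization energies: IE4/IE3 ≈ 4.2, far larger than any earlier ratio.
That jump marks the point where a core electron is being removed. So the atom has 3 valence electrons.

3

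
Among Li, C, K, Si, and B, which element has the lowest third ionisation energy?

Consider each +2 ion: Li²⁺ is already 1 electron into the core; C²⁺ still has 2 valence electrons; K²⁺ is already 1 electron into the core; Si²⁺ still has 2 valence electrons; B²⁺ still has 1 valence electron.
Usually core removal costs more than valence removal, but here the competition is close: a tightly held n=2 valence electron can cost more to remove than an n=3 core electron, so the actual values have to decide it.
Valence configurations: C²⁺ [He]2s², Si²⁺ [Ne]3s², B²⁺ [He]2s¹.
Tabulated IE_3 (kJ/mol): Li 11815, C 4620, K 4420, Si 3232, B 3660.
Putting it together, IE_3: Si < B < K < C < Li.

Si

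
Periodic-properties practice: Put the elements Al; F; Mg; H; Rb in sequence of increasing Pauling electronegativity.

Rb < Mg < Al < H < F

H is in period 1, group 1; F is in period 2, group 17; Mg is in period 3, group 2; Al is in period 3, group 13; Rb is in period 5, group 1.
Electronegativity increases across a period and decreases down a group, tracking effective nuclear charge and atomic size.
These span different periods and groups, so the two trends combine.
Mg > Rb: relative to Rb, both the across-period and down-group shifts push Mg's electronegativity up.
Al > Mg: both are in period 3; the period trend gives Al the larger value.
H > Al: the two effects oppose for this pair; the down-group effect wins (2.20 vs 1.61).
F > H: period and group pull opposite ways; the across-period shift dominates (3.98 vs 2.20).
Tabulated electronegativity (Pauling): H 2.20, F 3.98, Mg 1.31, Al 1.61, Rb 0.82.
So from lowest to highest: Rb < Mg < Al < H < F.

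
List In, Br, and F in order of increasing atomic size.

F < Br < In

F is in period 2, group 17; Br is in period 4, group 17; In is in period 5, group 13.
Moving right in a period, electrons are added to the same shell under a stronger nuclear pull, so atoms get smaller; moving down, a new shell is opened and atoms get larger.
These span different periods and groups, so the two trends combine.
Br > F: they share group 17; the group trend gives Br the larger value.
In > Br: both effects reinforce here, so In is clearly the larger of the two.
Approximate values (pm): F 64, Br 114, In 142.
So from smallest to largest: F < Br < In.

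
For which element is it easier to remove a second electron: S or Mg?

Mg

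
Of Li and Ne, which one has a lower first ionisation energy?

Li is in period 2, group 1; Ne is in period 2, group 18.
Removing the outermost electron gets harder across a period and easier down a group.
All lie in period 2, so first ionization energy increases left to right.
So Li has the lower first ionisation energy (Li < Ne).

Li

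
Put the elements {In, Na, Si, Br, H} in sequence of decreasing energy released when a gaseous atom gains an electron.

Br, Si, H, Na, In

H is in period 1, group 1; Na is in period 3, group 1; Si is in period 3, group 14; Br is in period 4, group 17; In is in period 5, group 13.
Atoms with high Z_eff and room in the valence shell (especially the halogens) have the most exothermic electron affinities.
Neither a single period nor a single group — weigh both effects.
Na > In: period and group pull opposite ways; the down-group shift dominates (53 vs 29 kJ/mol).
H > Na: they share group 1; the group trend gives H the larger value.
Si > H: the two effects oppose for this pair; the across-period effect wins (134 vs 73 kJ/mol).
Br > Si: period and group pull opposite ways; the across-period shift dominates (325 vs 134 kJ/mol).
For reference (kJ/mol): H 73, Na 53, Si 134, Br 325, In 29.
So from highest to lowest: Br > Si > H > Na > In.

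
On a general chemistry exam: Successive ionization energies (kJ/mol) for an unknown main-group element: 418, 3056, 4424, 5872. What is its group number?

Group 1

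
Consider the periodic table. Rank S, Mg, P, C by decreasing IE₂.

IE_2 is the cost of taking one more electron from the +1 cation: S⁺ still has 5 valence electrons; Mg⁺ still has 1 valence electron; P⁺ still has 4 valence electrons; C⁺ still has 3 valence electrons.
All are still removing valence electrons, so compare the +1 ions as you would atoms: IE_2 generally rises across a period (higher Z_eff) and falls down a group (larger shell), subject to the usual subshell exceptions.
Valence configurations: S⁺ [Ne]3s²3p³, Mg⁺ [Ne]3s¹, P⁺ [Ne]3s²3p², C⁺ [He]2s²2p¹.
Approximate IE_2 values (kJ/mol): S 2252, Mg 1451, P 1907, C 2353.
So the second ionization energies run Mg < P < S < C.

C > S > P > Mg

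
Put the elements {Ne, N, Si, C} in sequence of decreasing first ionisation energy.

C is in period 2, group 14; N is in period 2, group 15; Ne is in period 2, group 18; Si is in period 3, group 14.
Across a period the outer electron is held more tightly (higher IE₁); down a group it sits in a higher shell, more shielded, and comes off more easily.
Neither a single period nor a single group — weigh both effects.
C > Si: C sits above Si in group 14, so the down-group effect alone puts C higher.
N > C: N lies to the right of C in period 2, so the across-period effect alone puts N higher.
Ne > N: Ne lies to the right of N in period 2, so the across-period effect alone puts Ne higher.
Approximate values (kJ/mol): C 1086, N 1402, Ne 2081, Si 786.
So from highest to lowest: Ne > N > C > Si.

Ne, N, C, Si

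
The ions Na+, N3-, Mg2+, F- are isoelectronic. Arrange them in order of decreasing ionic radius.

All of these have 10 electrons, so size is governed by nuclear charge alone: the more protons, the stronger the pull on the same electron cloud, and the smaller the ion.
Nuclear charges: Mg2+ (Z=12), Na+ (Z=11), F- (Z=9), N3- (Z=7).
Largest to smallest: N3- > F- > Na+ > Mg2+.

N3- > F- > Na+ > Mg2+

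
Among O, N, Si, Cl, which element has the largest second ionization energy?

The second ionization energy removes an electron from the +1 ion. For each element: O⁺ still has 5 valence electrons; N⁺ still has 4 valence electrons; Si⁺ still has 3 valence electrons; Cl⁺ still has 6 valence electrons.
All are still removing valence electrons, so compare the +1 ions as you would atoms: IE_2 generally rises across a period (higher Z_eff) and falls down a group (larger shell), subject to the usual subshell exceptions.
Valence configurations: O⁺ [He]2s²2p³, N⁺ [He]2s²2p², Si⁺ [Ne]3s²3p¹, Cl⁺ [Ne]3s²3p⁴.
Approximate IE_2 values (kJ/mol): O 3388, N 2856, Si 1577, Cl 2298.
Overall IE_2 order: Si < Cl < N < O.

O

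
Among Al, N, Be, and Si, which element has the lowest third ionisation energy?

Al

After 2 electrons have been removed, what remains? Al²⁺ still has 1 valence electron; N²⁺ still has 3 valence electrons; Be²⁺ is the bare [He] core; Si²⁺ still has 2 valence electrons.
Pulling an electron out of a noble-gas core costs far more than removing a remaining valence electron, so Be sits at the high end of IE_3.
Valence configurations: Al²⁺ [Ne]3s¹, N²⁺ [He]2s²2p¹, Si²⁺ [Ne]3s².
Tabulated IE_3 (kJ/mol): Al 2745, N 4578, Be 14849, Si 3232.
Putting it together, IE_3: Al < Si < N < Be.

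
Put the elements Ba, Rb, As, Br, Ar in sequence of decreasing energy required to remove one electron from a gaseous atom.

Ar > Br > As > Ba > Rb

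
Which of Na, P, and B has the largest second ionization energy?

IE_2 is the cost of taking one more electron from the +1 cation: Na⁺ is the bare [Ne] core; P⁺ still has 4 valence electrons; B⁺ still has 2 valence electrons.
Pulling an electron out of a noble-gas core costs far more than removing a remaining valence electron, so Na sits at the high end of IE_2.
Valence configurations: P⁺ [Ne]3s²3p², B⁺ [He]2s².
The numbers (kJ/mol): Na 4562, P 1907, B 2427.
Hence IE_2: P < B < Na.

Na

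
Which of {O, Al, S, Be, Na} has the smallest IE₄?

S

The fourth ionization energy removes an electron from the +3 ion. For each element: O³⁺ still has 3 valence electrons; Al³⁺ is the bare [Ne] core; S³⁺ still has 3 valence electrons; Be³⁺ is already 1 electron into the core; Na³⁺ is already 2 electrons into the core.
Pulling an electron out of a noble-gas core costs far more than removing a remaining valence electron, so Na, Al and Be sit at the high end of IE_4.
Valence configurations: O³⁺ [He]2s²2p¹, S³⁺ [Ne]3s²3p¹.
The numbers (kJ/mol): O 7469, Al 11577, S 4556, Be 21007, Na 9543.
Overall IE_4 order: S < O < Na < Al < Be.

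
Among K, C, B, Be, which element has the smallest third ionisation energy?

B

After 2 electrons have been removed, what remains? K²⁺ is already 1 electron into the core; C²⁺ still has 2 valence electrons; B²⁺ still has 1 valence electron; Be²⁺ is the bare [He] core.
Usually core removal costs more than valence removal, but here the competition is close: a tightly held n=2 valence electron can cost more to remove than an n=3 core electron, so the actual values have to decide it.
Valence configurations: C²⁺ [He]2s², B²⁺ [He]2s¹.
Approximate IE_3 values (kJ/mol): K 4420, C 4620, B 3660, Be 14849.
Hence IE_3: B < K < C < Be.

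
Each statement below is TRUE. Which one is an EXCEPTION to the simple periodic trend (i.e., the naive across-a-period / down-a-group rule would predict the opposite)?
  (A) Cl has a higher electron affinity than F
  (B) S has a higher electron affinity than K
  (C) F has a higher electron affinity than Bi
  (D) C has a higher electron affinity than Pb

The general trend: electron affinity increases across a period and decreases down a group.
(A) Cl (period 3, group 17) vs F (period 2, group 17): the stated order contradicts the simple trend.
(B) S (period 3, group 16) vs K (period 4, group 1): the stated order agrees with the simple trend.
(C) F (period 2, group 17) vs Bi (period 6, group 15): the stated order agrees with the simple trend.
(D) C (period 2, group 14) vs Pb (period 6, group 14): the stated order agrees with the simple trend.
The exception is (A): F's small 2p subshell makes the incoming electron feel strong e⁻–e⁻ repulsion, so Cl actually releases more energy on gaining an electron.

(A)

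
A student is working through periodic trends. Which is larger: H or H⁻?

H⁻

Forming H⁻ adds 1 electron to H. More electron–electron repulsion in the same shell, with unchanged nuclear charge, lets the cloud expand.
An anion is larger than its parent atom: H⁻ > H.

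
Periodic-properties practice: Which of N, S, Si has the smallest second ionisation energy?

Si

Consider each +1 ion: N⁺ still has 4 valence electrons; S⁺ still has 5 valence electrons; Si⁺ still has 3 valence electrons.
All are still removing valence electrons, so compare the +1 ions as you would atoms: IE_2 generally rises across a period (higher Z_eff) and falls down a group (larger shell), subject to the usual subshell exceptions.
Valence configurations: N⁺ [He]2s²2p², S⁺ [Ne]3s²3p³, Si⁺ [Ne]3s²3p¹.
The numbers (kJ/mol): N 2856, S 2252, Si 1577.
Overall IE_2 order: Si < S < N.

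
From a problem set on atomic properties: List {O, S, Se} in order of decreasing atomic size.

Radius decreases left→right (rising Z_eff, same n) and increases top→bottom (higher n).
All are in group 16, so atomic radius increases down the group.
So from largest to smallest: Se > S > O.

Se > S > O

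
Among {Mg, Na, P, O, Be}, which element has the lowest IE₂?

IE_2 is the cost of taking one more electron from the +1 cation: Mg⁺ still has 1 valence electron; Na⁺ is the bare [Ne] core; P⁺ still has 4 valence electrons; O⁺ still has 5 valence electrons; Be⁺ still has 1 valence electron.
Core electrons are held far more tightly than valence electrons, so Na tops the IE_2 order.
Valence configurations: Mg⁺ [Ne]3s¹, P⁺ [Ne]3s²3p², O⁺ [He]2s²2p³, Be⁺ [He]2s¹.
Approximate IE_2 values (kJ/mol): Mg 1451, Na 4562, P 1907, O 3388, Be 1757.
So the second ionization energies run Mg < Be < P < O < Na.

Mg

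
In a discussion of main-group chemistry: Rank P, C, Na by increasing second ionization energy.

P < C < Na

Consider each +1 ion: P⁺ still has 4 valence electrons; C⁺ still has 3 valence electrons; Na⁺ is the bare [Ne] core.
Pulling an electron out of a noble-gas core costs far more than removing a remaining valence electron, so Na sits at the high end of IE_2.
Valence configurations: P⁺ [Ne]3s²3p², C⁺ [He]2s²2p¹.
Tabulated IE_2 (kJ/mol): P 1907, C 2353, Na 4562.
Putting it together, IE_2: P < C < Na.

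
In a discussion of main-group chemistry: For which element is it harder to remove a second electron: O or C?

O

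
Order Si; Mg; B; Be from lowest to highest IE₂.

Mg, Si, Be, B

IE_2 is the cost of taking one more electron from the +1 cation: Si⁺ still has 3 valence electrons; Mg⁺ still has 1 valence electron; B⁺ still has 2 valence electrons; Be⁺ still has 1 valence electron.
All are still removing valence electrons, so compare the +1 ions as you would atoms: IE_2 generally rises across a period (higher Z_eff) and falls down a group (larger shell), subject to the usual subshell exceptions.
Valence configurations: Si⁺ [Ne]3s²3p¹, Mg⁺ [Ne]3s¹, B⁺ [He]2s², Be⁺ [He]2s¹.
Tabulated IE_2 (kJ/mol): Si 1577, Mg 1451, B 2427, Be 1757.
So the second ionization energies run Mg < Si < Be < B.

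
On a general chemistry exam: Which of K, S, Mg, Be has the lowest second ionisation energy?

Mg

Consider each +1 ion: K⁺ is the bare [Ar] core; S⁺ still has 5 valence electrons; Mg⁺ still has 1 valence electron; Be⁺ still has 1 valence electron.
Pulling an electron out of a noble-gas core costs far more than removing a remaining valence electron, so K sits at the high end of IE_2.
Valence configurations: S⁺ [Ne]3s²3p³, Mg⁺ [Ne]3s¹, Be⁺ [He]2s¹.
Tabulated IE_2 (kJ/mol): K 3052, S 2252, Mg 1451, Be 1757.
Overall IE_2 order: Mg < Be < S < K.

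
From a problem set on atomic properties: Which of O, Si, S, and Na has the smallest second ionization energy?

IE_2 is the cost of taking one more electron from the +1 cation: O⁺ still has 5 valence electrons; Si⁺ still has 3 valence electrons; S⁺ still has 5 valence electrons; Na⁺ is the bare [Ne] core.
Core electrons are held far more tightly than valence electrons, so Na tops the IE_2 order.
Valence configurations: O⁺ [He]2s²2p³, Si⁺ [Ne]3s²3p¹, S⁺ [Ne]3s²3p³.
Tabulated IE_2 (kJ/mol): O 3388, Si 1577, S 2252, Na 4562.
Hence IE_2: Si < S < O < Na.

Si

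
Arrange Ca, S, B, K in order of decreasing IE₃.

Ca > K > B > S

After 2 electrons have been removed, what remains? Ca²⁺ is the bare [Ar] core; S²⁺ still has 4 valence electrons; B²⁺ still has 1 valence electron; K²⁺ is already 1 electron into the core.
Pulling an electron out of a noble-gas core costs far more than removing a remaining valence electron, so K and Ca sit at the high end of IE_3.
Valence configurations: S²⁺ [Ne]3s²3p², B²⁺ [He]2s¹.
Approximate IE_3 values (kJ/mol): Ca 4912, S 3357, B 3660, K 4420.
Overall IE_3 order: S < B < K < Ca.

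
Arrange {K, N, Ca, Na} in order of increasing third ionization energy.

IE_3 is the cost of taking one more electron from the +2 cation: K²⁺ is already 1 electron into the core; N²⁺ still has 3 valence electrons; Ca²⁺ is the bare [Ar] core; Na²⁺ is already 1 electron into the core.
Usually core removal costs more than valence removal, but here the competition is close: a tightly held n=2 valence electron can cost more to remove than an n=3 core electron, so the actual values have to decide it.
The numbers (kJ/mol): K 4420, N 4578, Ca 4912, Na 6910.
Hence IE_3: K < N < Ca < Na.

K < N < Ca < Na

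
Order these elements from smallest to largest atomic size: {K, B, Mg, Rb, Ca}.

B < Mg < Ca < K < Rb

B is in period 2, group 13; Mg is in period 3, group 2; K is in period 4, group 1; Ca is in period 4, group 2; Rb is in period 5, group 1.
Across a period the added protons contract the valence shell; down a group each new principal shell makes the atom larger.
Here both period and group differ, so the two effects have to be weighed against each other.
Mg > B: relative to B, both the across-period and down-group shifts push Mg's atomic radius up.
Ca > Mg: Ca sits below Mg in group 2, so the down-group effect alone puts Ca larger.
K > Ca: both are in period 4; the period trend gives K the larger value.
Rb > K: Rb sits below K in group 1, so the down-group effect alone puts Rb larger.
Approximate values (pm): B 85, Mg 139, K 196, Ca 171, Rb 210.
So from smallest to largest: B < Mg < Ca < K < Rb.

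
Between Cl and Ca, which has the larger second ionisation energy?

The second ionization energy removes an electron from the +1 ion. For each element: Cl⁺ still has 6 valence electrons; Ca⁺ still has 1 valence electron.
All are still removing valence electrons, so compare the +1 ions as you would atoms: IE_2 generally rises across a period (higher Z_eff) and falls down a group (larger shell), subject to the usual subshell exceptions.
Valence configurations: Cl⁺ [Ne]3s²3p⁴, Ca⁺ [Ar]4s¹.
The numbers (kJ/mol): Cl 2298, Ca 1145.
Hence IE_2: Ca < Cl.

Cl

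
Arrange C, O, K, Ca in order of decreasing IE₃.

After 2 electrons have been removed, what remains? C²⁺ still has 2 valence electrons; O²⁺ still has 4 valence electrons; K²⁺ is already 1 electron into the core; Ca²⁺ is the bare [Ar] core.
Usually core removal costs more than valence removal, but here the competition is close: a tightly held n=2 valence electron can cost more to remove than an n=3 core electron, so the actual values have to decide it.
Valence configurations: C²⁺ [He]2s², O²⁺ [He]2s²2p².
Approximate IE_3 values (kJ/mol): C 4620, O 5300, K 4420, Ca 4912.
So the third ionization energies run K < C < Ca < O.

O, Ca, C, K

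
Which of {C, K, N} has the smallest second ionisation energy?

C

Consider each +1 ion: C⁺ still has 3 valence electrons; K⁺ is the bare [Ar] core; N⁺ still has 4 valence electrons.
Core electrons are held far more tightly than valence electrons, so K tops the IE_2 order.
Valence configurations: C⁺ [He]2s²2p¹, N⁺ [He]2s²2p².
Tabulated IE_2 (kJ/mol): C 2353, K 3052, N 2856.
So the second ionization energies run C < N < K.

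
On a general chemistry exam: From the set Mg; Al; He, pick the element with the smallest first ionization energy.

He is in period 1, group 18; Mg is in period 3, group 2; Al is in period 3, group 13.
Across a period the outer electron is held more tightly (higher IE₁); down a group it sits in a higher shell, more shielded, and comes off more easily.
These span different periods and groups, so the two trends combine.
Mg > Al: this pair runs against the simple trend — see the exception note.
He > Mg: both effects reinforce here, so He is clearly the higher of the two.
Note the exception: Mg has a higher first ionization energy than Al, contrary to the simple trend — Al's single 3p electron is easier to remove than one from Mg's filled 3s².
Approximate values (kJ/mol): He 2372, Mg 738, Al 578.
The smallest first ionization energy among these belongs to Al.

Al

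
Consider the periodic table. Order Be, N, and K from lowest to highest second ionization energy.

After 1 electron has been removed, what remains? Be⁺ still has 1 valence electron; N⁺ still has 4 valence electrons; K⁺ is the bare [Ar] core.
Breaking into a closed-shell core is much more expensive than removing a leftover valence electron — K has the largest IE_2 here.
Valence configurations: Be⁺ [He]2s¹, N⁺ [He]2s²2p².
Tabulated IE_2 (kJ/mol): Be 1757, N 2856, K 3052.
Overall IE_2 order: Be < N < K.

Be < N < K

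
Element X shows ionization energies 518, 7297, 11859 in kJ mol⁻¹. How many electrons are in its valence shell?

Look for the largest jump between consecutive ionization energies: IE2/IE1 ≈ 14.1, far larger than any earlier ratio.
That jump marks the point where a core electron is being removed. So the atom has 1 valence electron.

1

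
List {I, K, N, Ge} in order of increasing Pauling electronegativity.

N is in period 2, group 15; K is in period 4, group 1; Ge is in period 4, group 14; I is in period 5, group 17.
EN rises left→right (higher Z_eff, smaller atoms) and falls top→bottom (larger, more shielded atoms).
Neither a single period nor a single group — weigh both effects.
Ge > K: both are in period 4; the period trend gives Ge the larger value.
I > Ge: period and group pull opposite ways; the across-period shift dominates (2.66 vs 2.01).
N > I: period and group pull opposite ways; the down-group shift dominates (3.04 vs 2.66).
For reference (Pauling): N 3.04, K 0.82, Ge 2.01, I 2.66.
So from lowest to highest: K < Ge < I < N.

K, Ge, I, N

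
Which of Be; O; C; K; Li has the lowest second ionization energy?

Be

The second ionization energy removes an electron from the +1 ion. For each element: Be⁺ still has 1 valence electron; O⁺ still has 5 valence electrons; C⁺ still has 3 valence electrons; K⁺ is the bare [Ar] core; Li⁺ is the bare [He] core.
Usually core removal costs more than valence removal, but here the competition is close: a tightly held n=2 valence electron can cost more to remove than an n=3 core electron, so the actual values have to decide it.
Valence configurations: Be⁺ [He]2s¹, O⁺ [He]2s²2p³, C⁺ [He]2s²2p¹.
The numbers (kJ/mol): Be 1757, O 3388, C 2353, K 3052, Li 7298.
So the second ionization energies run Be < C < K < O < Li.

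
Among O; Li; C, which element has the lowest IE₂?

C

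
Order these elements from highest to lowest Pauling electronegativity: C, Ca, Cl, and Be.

Cl > C > Be > Ca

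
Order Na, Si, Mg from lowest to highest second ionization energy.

The second ionization energy removes an electron from the +1 ion. For each element: Na⁺ is the bare [Ne] core; Si⁺ still has 3 valence electrons; Mg⁺ still has 1 valence electron.
Breaking into a closed-shell core is much more expensive than removing a leftover valence electron — Na has the largest IE_2 here.
Valence configurations: Si⁺ [Ne]3s²3p¹, Mg⁺ [Ne]3s¹.
Tabulated IE_2 (kJ/mol): Na 4562, Si 1577, Mg 1451.
Putting it together, IE_2: Mg < Si < Na.

Mg, Si, Na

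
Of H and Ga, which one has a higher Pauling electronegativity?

EN rises left→right (higher Z_eff, smaller atoms) and falls top→bottom (larger, more shielded atoms).
Here both period and group differ, so the two effects have to be weighed against each other.
H > Ga: the two effects oppose for this pair; the down-group effect wins (2.20 vs 1.81).
Tabulated electronegativity (Pauling): H 2.20, Ga 1.81.
So H has the higher Pauling electronegativity (H > Ga).

H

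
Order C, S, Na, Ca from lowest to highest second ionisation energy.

Ca, S, C, Na

Consider each +1 ion: C⁺ still has 3 valence electrons; S⁺ still has 5 valence electrons; Na⁺ is the bare [Ne] core; Ca⁺ still has 1 valence electron.
Core electrons are held far more tightly than valence electrons, so Na tops the IE_2 order.
Valence configurations: C⁺ [He]2s²2p¹, S⁺ [Ne]3s²3p³, Ca⁺ [Ar]4s¹.
Approximate IE_2 values (kJ/mol): C 2353, S 2252, Na 4562, Ca 1145.
Overall IE_2 order: Ca < S < C < Na.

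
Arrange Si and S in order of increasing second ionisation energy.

Consider each +1 ion: Si⁺ still has 3 valence electrons; S⁺ still has 5 valence electrons.
All are still removing valence electrons, so compare the +1 ions as you would atoms: IE_2 generally rises across a period (higher Z_eff) and falls down a group (larger shell), subject to the usual subshell exceptions.
Valence configurations: Si⁺ [Ne]3s²3p¹, S⁺ [Ne]3s²3p³.
Tabulated IE_2 (kJ/mol): Si 1577, S 2252.
Putting it together, IE_2: Si < S.

Si < S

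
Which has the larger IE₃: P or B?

B

After 2 electrons have been removed, what remains? P²⁺ still has 3 valence electrons; B²⁺ still has 1 valence electron.
All are still removing valence electrons, so compare the +2 ions as you would atoms: IE_3 generally rises across a period (higher Z_eff) and falls down a group (larger shell), subject to the usual subshell exceptions.
Valence configurations: P²⁺ [Ne]3s²3p¹, B²⁺ [He]2s¹.
Tabulated IE_3 (kJ/mol): P 2914, B 3660.
Hence IE_3: P < B.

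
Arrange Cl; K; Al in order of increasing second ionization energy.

Al < Cl < K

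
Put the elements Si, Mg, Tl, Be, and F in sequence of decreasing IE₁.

Be is in period 2, group 2; F is in period 2, group 17; Mg is in period 3, group 2; Si is in period 3, group 14; Tl is in period 6, group 13.
IE₁ increases left→right with effective nuclear charge and decreases top→bottom as the valence shell moves farther out.
Here both period and group differ, so the two effects have to be weighed against each other.
Mg > Tl: the two effects oppose for this pair; the down-group effect wins (738 vs 589 kJ/mol).
Si > Mg: both are in period 3; the period trend gives Si the larger value.
Be > Si: period and group pull opposite ways; the down-group shift dominates (900 vs 786 kJ/mol).
F > Be: both are in period 2; the period trend gives F the larger value.
For reference (kJ/mol): Be 900, F 1681, Mg 738, Si 786, Tl 589.
So from highest to lowest: F > Be > Si > Mg > Tl.

F > Be > Si > Mg > Tl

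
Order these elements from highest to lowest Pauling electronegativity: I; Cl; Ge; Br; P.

Cl > Br > I > P > Ge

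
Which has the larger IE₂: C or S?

After 1 electron has been removed, what remains? C⁺ still has 3 valence electrons; S⁺ still has 5 valence electrons.
All are still removing valence electrons, so compare the +1 ions as you would atoms: IE_2 generally rises across a period (higher Z_eff) and falls down a group (larger shell), subject to the usual subshell exceptions.
Valence configurations: C⁺ [He]2s²2p¹, S⁺ [Ne]3s²3p³.
Approximate IE_2 values (kJ/mol): C 2353, S 2252.
So the second ionization energies run S < C.

C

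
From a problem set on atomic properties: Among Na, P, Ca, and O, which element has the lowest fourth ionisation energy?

P

Consider each +3 ion: Na³⁺ is already 2 electrons into the core; P³⁺ still has 2 valence electrons; Ca³⁺ is already 1 electron into the core; O³⁺ still has 3 valence electrons.
Usually core removal costs more than valence removal, but here the competition is close: a tightly held n=2 valence electron can cost more to remove than an n=3 core electron, so the actual values have to decide it.
Valence configurations: P³⁺ [Ne]3s², O³⁺ [He]2s²2p¹.
Approximate IE_4 values (kJ/mol): Na 9543, P 4964, Ca 6491, O 7469.
Putting it together, IE_4: P < Ca < O < Na.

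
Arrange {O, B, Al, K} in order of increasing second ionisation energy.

Consider each +1 ion: O⁺ still has 5 valence electrons; B⁺ still has 2 valence electrons; Al⁺ still has 2 valence electrons; K⁺ is the bare [Ar] core.
Usually core removal costs more than valence removal, but here the competition is close: a tightly held n=2 valence electron can cost more to remove than an n=3 core electron, so the actual values have to decide it.
Valence configurations: O⁺ [He]2s²2p³, B⁺ [He]2s², Al⁺ [Ne]3s².
Approximate IE_2 values (kJ/mol): O 3388, B 2427, Al 1817, K 3052.
So the second ionization energies run Al < B < K < O.

Al < B < K < O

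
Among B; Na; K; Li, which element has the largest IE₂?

Li

Consider each +1 ion: B⁺ still has 2 valence electrons; Na⁺ is the bare [Ne] core; K⁺ is the bare [Ar] core; Li⁺ is the bare [He] core.
Breaking into a closed-shell core is much more expensive than removing a leftover valence electron — K, Na and Li have the largest IE_2 here.
Approximate IE_2 values (kJ/mol): B 2427, Na 4562, K 3052, Li 7298.
Putting it together, IE_2: B < K < Na < Li.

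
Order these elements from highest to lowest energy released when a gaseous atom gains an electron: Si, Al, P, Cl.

Al is in period 3, group 13; Si is in period 3, group 14; P is in period 3, group 15; Cl is in period 3, group 17.
Adding an electron releases more energy for atoms nearer the top right (short of the noble gases).
All lie in period 3; the across-period trend (electron affinity increases left to right) applies, with the exception below.
Note the exception: Si has a higher electron affinity than P, contrary to the simple trend — adding an electron to P's half-filled 3p³ is unfavourable, so Si (3p²) has the more exothermic EA.
Approximate values (kJ/mol): Al 42, Si 134, P 72, Cl 349.
So from highest to lowest: Cl > Si > P > Al.

Cl, Si, P, Al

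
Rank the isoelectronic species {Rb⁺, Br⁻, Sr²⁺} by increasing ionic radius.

All of these have 36 electrons, so size is governed by nuclear charge alone: the more protons, the stronger the pull on the same electron cloud, and the smaller the ion.
Nuclear charges: Sr²⁺ (Z=38), Rb⁺ (Z=37), Br⁻ (Z=35).
Smallest to largest: Sr²⁺ < Rb⁺ < Br⁻.

Sr²⁺ < Rb⁺ < Br⁻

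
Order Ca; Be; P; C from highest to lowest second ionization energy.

C, P, Be, Ca

The second ionization energy removes an electron from the +1 ion. For each element: Ca⁺ still has 1 valence electron; Be⁺ still has 1 valence electron; P⁺ still has 4 valence electrons; C⁺ still has 3 valence electrons.
All are still removing valence electrons, so compare the +1 ions as you would atoms: IE_2 generally rises across a period (higher Z_eff) and falls down a group (larger shell), subject to the usual subshell exceptions.
Valence configurations: Ca⁺ [Ar]4s¹, Be⁺ [He]2s¹, P⁺ [Ne]3s²3p², C⁺ [He]2s²2p¹.
Tabulated IE_2 (kJ/mol): Ca 1145, Be 1757, P 1907, C 2353.
Overall IE_2 order: Ca < Be < P < C.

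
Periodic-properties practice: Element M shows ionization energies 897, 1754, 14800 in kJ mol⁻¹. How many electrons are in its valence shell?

2

Look for the largest jump between consecutive ionization energies: IE3/IE2 ≈ 8.4, far larger than any earlier ratio.
That jump marks the point where a core electron is being removed. So the atom has 2 valence electrons.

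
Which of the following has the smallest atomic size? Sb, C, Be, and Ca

C

Be is in period 2, group 2; C is in period 2, group 14; Ca is in period 4, group 2; Sb is in period 5, group 15.
Radius decreases left→right (rising Z_eff, same n) and increases top→bottom (higher n).
These span different periods and groups, so the two trends combine.
Be > C: both are in period 2; the period trend gives Be the larger value.
Sb > Be: period and group pull opposite ways; the down-group shift dominates (140 vs 102 pm).
Ca > Sb: the two effects oppose for this pair; the across-period effect wins (171 vs 140 pm).
Tabulated atomic radius (pm): Be 102, C 75, Ca 171, Sb 140.
The smallest atomic size among these belongs to C.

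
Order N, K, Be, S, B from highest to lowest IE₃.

After 2 electrons have been removed, what remains? N²⁺ still has 3 valence electrons; K²⁺ is already 1 electron into the core; Be²⁺ is the bare [He] core; S²⁺ still has 4 valence electrons; B²⁺ still has 1 valence electron.
Usually core removal costs more than valence removal, but here the competition is close: a tightly held n=2 valence electron can cost more to remove than an n=3 core electron, so the actual values have to decide it.
Valence configurations: N²⁺ [He]2s²2p¹, S²⁺ [Ne]3s²3p², B²⁺ [He]2s¹.
The numbers (kJ/mol): N 4578, K 4420, Be 14849, S 3357, B 3660.
So the third ionization energies run S < B < K < N < Be.

Be > N > K > B > S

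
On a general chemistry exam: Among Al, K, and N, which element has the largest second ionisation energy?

K

IE_2 is the cost of taking one more electron from the +1 cation: Al⁺ still has 2 valence electrons; K⁺ is the bare [Ar] core; N⁺ still has 4 valence electrons.
Breaking into a closed-shell core is much more expensive than removing a leftover valence electron — K has the largest IE_2 here.
Valence configurations: Al⁺ [Ne]3s², N⁺ [He]2s²2p².
The numbers (kJ/mol): Al 1817, K 3052, N 2856.
Hence IE_2: Al < N < K.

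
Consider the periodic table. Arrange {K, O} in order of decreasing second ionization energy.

The second ionization energy removes an electron from the +1 ion. For each element: K⁺ is the bare [Ar] core; O⁺ still has 5 valence electrons.
Usually core removal costs more than valence removal, but here the competition is close: a tightly held n=2 valence electron can cost more to remove than an n=3 core electron, so the actual values have to decide it.
Approximate IE_2 values (kJ/mol): K 3052, O 3388.
So the second ionization energies run K < O.

O > K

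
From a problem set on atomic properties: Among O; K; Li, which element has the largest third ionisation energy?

IE_3 is the cost of taking one more electron from the +2 cation: O²⁺ still has 4 valence electrons; K²⁺ is already 1 electron into the core; Li²⁺ is already 1 electron into the core.
Usually core removal costs more than valence removal, but here the competition is close: a tightly held n=2 valence electron can cost more to remove than an n=3 core electron, so the actual values have to decide it.
Approximate IE_3 values (kJ/mol): O 5300, K 4420, Li 11815.
Putting it together, IE_3: K < O < Li.

Li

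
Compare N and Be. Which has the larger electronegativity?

Be is in period 2, group 2; N is in period 2, group 15.
Smaller atoms with higher effective nuclear charge are more electronegative.
All lie in period 2, so electronegativity increases left to right.
So N has the larger electronegativity (N > Be).

N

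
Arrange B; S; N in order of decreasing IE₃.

IE_3 is the cost of taking one more electron from the +2 cation: B²⁺ still has 1 valence electron; S²⁺ still has 4 valence electrons; N²⁺ still has 3 valence electrons.
All are still removing valence electrons, so compare the +2 ions as you would atoms: IE_3 generally rises across a period (higher Z_eff) and falls down a group (larger shell), subject to the usual subshell exceptions.
Valence configurations: B²⁺ [He]2s¹, S²⁺ [Ne]3s²3p², N²⁺ [He]2s²2p¹.
Approximate IE_3 values (kJ/mol): B 3660, S 3357, N 4578.
Putting it together, IE_3: S < B < N.

N > B > S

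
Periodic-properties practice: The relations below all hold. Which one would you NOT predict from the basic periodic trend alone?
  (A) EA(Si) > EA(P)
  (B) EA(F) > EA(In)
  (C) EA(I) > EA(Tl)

The general trend: electron affinity increases across a period and decreases down a group.
(A) Si (period 3, group 14) vs P (period 3, group 15): the stated order contradicts the simple trend.
(B) F (period 2, group 17) vs In (period 5, group 13): the stated order agrees with the simple trend.
(C) I (period 5, group 17) vs Tl (period 6, group 13): the stated order agrees with the simple trend.
The exception is (A): adding an electron to P's half-filled 3p³ is unfavourable, so Si (3p²) has the more exothermic EA.

(A)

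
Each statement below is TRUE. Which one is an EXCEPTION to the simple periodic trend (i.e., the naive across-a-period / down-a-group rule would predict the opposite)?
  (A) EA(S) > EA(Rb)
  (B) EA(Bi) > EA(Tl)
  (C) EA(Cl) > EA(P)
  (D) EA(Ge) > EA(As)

The general trend: electron affinity increases across a period and decreases down a group.
(A) S (period 3, group 16) vs Rb (period 5, group 1): the stated order agrees with the simple trend.
(B) Bi (period 6, group 15) vs Tl (period 6, group 13): the stated order agrees with the simple trend.
(C) Cl (period 3, group 17) vs P (period 3, group 15): the stated order agrees with the simple trend.
(D) Ge (period 4, group 14) vs As (period 4, group 15): the stated order contradicts the simple trend.
The exception is (D): adding an electron to As's half-filled 4p³ is unfavourable, so Ge (4p²) has the more exothermic EA.

(D)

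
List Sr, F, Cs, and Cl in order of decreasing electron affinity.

F is in period 2, group 17; Cl is in period 3, group 17; Sr is in period 5, group 2; Cs is in period 6, group 1.
EA tends to increase across a period and decrease down a group, though the pattern is less regular than for IE or radius.
Here both period and group differ, so the two effects have to be weighed against each other.
Cs > Sr: this pair runs against the simple trend — see the exception note.
F > Cs: both effects reinforce here, so F is clearly the higher of the two.
Cl > F: this pair runs against the simple trend — see the exception note.
Note the exception: Cs has a higher electron affinity than Sr, contrary to the simple trend — adding an electron to Sr (ns²) has to open a new, higher-energy np subshell, which is unfavourable.
Note the exception: Cl has a higher electron affinity than F, contrary to the simple trend — F's small 2p subshell makes the incoming electron feel strong e⁻–e⁻ repulsion, so Cl actually releases more energy on gaining an electron.
Approximate values (kJ/mol): F 328, Cl 349, Sr 5, Cs 46.
So from highest to lowest: Cl > F > Cs > Sr.

Cl, F, Cs, Sr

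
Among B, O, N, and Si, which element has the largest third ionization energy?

Consider each +2 ion: B²⁺ still has 1 valence electron; O²⁺ still has 4 valence electrons; N²⁺ still has 3 valence electrons; Si²⁺ still has 2 valence electrons.
All are still removing valence electrons, so compare the +2 ions as you would atoms: IE_3 generally rises across a period (higher Z_eff) and falls down a group (larger shell), subject to the usual subshell exceptions.
Valence configurations: B²⁺ [He]2s¹, O²⁺ [He]2s²2p², N²⁺ [He]2s²2p¹, Si²⁺ [Ne]3s².
The numbers (kJ/mol): B 3660, O 5300, N 4578, Si 3232.
Overall IE_3 order: Si < B < N < O.

O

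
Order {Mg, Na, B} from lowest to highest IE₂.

After 1 electron has been removed, what remains? Mg⁺ still has 1 valence electron; Na⁺ is the bare [Ne] core; B⁺ still has 2 valence electrons.
Breaking into a closed-shell core is much more expensive than removing a leftover valence electron — Na has the largest IE_2 here.
Valence configurations: Mg⁺ [Ne]3s¹, B⁺ [He]2s².
The numbers (kJ/mol): Mg 1451, Na 4562, B 2427.
Overall IE_2 order: Mg < B < Na.

Mg < B < Na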